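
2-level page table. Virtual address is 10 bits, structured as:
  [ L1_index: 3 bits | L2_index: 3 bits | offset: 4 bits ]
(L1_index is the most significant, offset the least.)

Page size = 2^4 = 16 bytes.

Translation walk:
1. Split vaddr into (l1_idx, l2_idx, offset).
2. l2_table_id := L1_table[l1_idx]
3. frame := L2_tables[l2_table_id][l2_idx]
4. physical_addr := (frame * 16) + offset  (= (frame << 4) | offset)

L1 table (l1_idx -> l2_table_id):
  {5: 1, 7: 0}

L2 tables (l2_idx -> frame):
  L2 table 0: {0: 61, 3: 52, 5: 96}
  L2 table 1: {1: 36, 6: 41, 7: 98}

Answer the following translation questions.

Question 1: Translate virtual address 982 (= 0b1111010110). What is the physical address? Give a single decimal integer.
Answer: 1542

Derivation:
vaddr = 982 = 0b1111010110
Split: l1_idx=7, l2_idx=5, offset=6
L1[7] = 0
L2[0][5] = 96
paddr = 96 * 16 + 6 = 1542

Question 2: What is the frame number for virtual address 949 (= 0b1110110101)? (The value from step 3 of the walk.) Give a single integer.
vaddr = 949: l1_idx=7, l2_idx=3
L1[7] = 0; L2[0][3] = 52

Answer: 52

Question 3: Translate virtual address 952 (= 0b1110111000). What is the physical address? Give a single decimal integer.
Answer: 840

Derivation:
vaddr = 952 = 0b1110111000
Split: l1_idx=7, l2_idx=3, offset=8
L1[7] = 0
L2[0][3] = 52
paddr = 52 * 16 + 8 = 840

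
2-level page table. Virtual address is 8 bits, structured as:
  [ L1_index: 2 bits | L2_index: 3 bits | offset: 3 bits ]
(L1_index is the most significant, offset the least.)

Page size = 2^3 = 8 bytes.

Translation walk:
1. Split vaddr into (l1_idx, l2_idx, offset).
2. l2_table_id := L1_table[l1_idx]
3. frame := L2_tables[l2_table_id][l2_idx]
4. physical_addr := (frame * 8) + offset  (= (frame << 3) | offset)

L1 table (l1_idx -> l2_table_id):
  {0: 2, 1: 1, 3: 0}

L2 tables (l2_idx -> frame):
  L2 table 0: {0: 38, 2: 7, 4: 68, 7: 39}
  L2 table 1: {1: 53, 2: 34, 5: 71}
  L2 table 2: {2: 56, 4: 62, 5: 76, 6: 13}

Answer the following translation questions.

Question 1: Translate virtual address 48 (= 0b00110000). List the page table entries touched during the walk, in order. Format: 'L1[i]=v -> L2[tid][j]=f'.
vaddr = 48 = 0b00110000
Split: l1_idx=0, l2_idx=6, offset=0

Answer: L1[0]=2 -> L2[2][6]=13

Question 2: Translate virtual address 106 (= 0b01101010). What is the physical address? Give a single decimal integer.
Answer: 570

Derivation:
vaddr = 106 = 0b01101010
Split: l1_idx=1, l2_idx=5, offset=2
L1[1] = 1
L2[1][5] = 71
paddr = 71 * 8 + 2 = 570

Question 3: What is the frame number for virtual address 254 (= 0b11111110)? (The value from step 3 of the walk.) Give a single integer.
vaddr = 254: l1_idx=3, l2_idx=7
L1[3] = 0; L2[0][7] = 39

Answer: 39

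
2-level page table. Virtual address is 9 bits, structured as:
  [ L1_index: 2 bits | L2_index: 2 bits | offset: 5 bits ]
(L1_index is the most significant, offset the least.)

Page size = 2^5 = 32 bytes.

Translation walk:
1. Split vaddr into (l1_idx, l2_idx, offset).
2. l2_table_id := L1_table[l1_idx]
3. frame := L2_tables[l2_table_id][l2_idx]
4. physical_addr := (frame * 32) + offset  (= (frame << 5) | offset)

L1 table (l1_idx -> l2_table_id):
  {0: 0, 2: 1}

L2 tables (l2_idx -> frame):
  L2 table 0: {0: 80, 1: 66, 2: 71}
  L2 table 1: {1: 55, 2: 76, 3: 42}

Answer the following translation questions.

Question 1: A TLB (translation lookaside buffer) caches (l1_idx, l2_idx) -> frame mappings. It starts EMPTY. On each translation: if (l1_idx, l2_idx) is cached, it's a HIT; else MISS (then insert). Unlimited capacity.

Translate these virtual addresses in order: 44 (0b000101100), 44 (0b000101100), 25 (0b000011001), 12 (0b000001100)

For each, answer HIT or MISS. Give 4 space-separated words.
Answer: MISS HIT MISS HIT

Derivation:
vaddr=44: (0,1) not in TLB -> MISS, insert
vaddr=44: (0,1) in TLB -> HIT
vaddr=25: (0,0) not in TLB -> MISS, insert
vaddr=12: (0,0) in TLB -> HIT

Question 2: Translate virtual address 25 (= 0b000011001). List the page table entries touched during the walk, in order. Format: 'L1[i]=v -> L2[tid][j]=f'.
Answer: L1[0]=0 -> L2[0][0]=80

Derivation:
vaddr = 25 = 0b000011001
Split: l1_idx=0, l2_idx=0, offset=25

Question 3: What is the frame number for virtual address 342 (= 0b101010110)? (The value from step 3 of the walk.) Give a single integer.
vaddr = 342: l1_idx=2, l2_idx=2
L1[2] = 1; L2[1][2] = 76

Answer: 76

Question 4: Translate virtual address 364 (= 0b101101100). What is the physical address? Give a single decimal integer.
vaddr = 364 = 0b101101100
Split: l1_idx=2, l2_idx=3, offset=12
L1[2] = 1
L2[1][3] = 42
paddr = 42 * 32 + 12 = 1356

Answer: 1356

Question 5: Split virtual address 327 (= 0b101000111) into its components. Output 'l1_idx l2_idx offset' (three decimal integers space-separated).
Answer: 2 2 7

Derivation:
vaddr = 327 = 0b101000111
  top 2 bits -> l1_idx = 2
  next 2 bits -> l2_idx = 2
  bottom 5 bits -> offset = 7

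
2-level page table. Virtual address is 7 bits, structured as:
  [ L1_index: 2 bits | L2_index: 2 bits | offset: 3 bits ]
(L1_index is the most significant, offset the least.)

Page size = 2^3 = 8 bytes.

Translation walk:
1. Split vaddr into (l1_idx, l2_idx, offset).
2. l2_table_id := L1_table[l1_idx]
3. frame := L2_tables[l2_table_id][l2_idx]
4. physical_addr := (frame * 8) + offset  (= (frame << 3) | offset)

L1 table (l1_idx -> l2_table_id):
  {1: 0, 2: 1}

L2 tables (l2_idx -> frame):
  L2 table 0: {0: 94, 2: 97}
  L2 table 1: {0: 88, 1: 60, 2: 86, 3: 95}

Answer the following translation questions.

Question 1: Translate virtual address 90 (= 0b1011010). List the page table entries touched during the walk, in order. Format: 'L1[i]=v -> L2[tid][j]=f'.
Answer: L1[2]=1 -> L2[1][3]=95

Derivation:
vaddr = 90 = 0b1011010
Split: l1_idx=2, l2_idx=3, offset=2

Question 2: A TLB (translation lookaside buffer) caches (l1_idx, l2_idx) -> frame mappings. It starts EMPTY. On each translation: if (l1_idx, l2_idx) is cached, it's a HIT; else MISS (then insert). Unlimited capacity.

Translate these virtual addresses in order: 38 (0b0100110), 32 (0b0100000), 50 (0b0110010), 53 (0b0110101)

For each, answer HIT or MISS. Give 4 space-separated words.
vaddr=38: (1,0) not in TLB -> MISS, insert
vaddr=32: (1,0) in TLB -> HIT
vaddr=50: (1,2) not in TLB -> MISS, insert
vaddr=53: (1,2) in TLB -> HIT

Answer: MISS HIT MISS HIT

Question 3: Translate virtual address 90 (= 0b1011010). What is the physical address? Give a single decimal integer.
Answer: 762

Derivation:
vaddr = 90 = 0b1011010
Split: l1_idx=2, l2_idx=3, offset=2
L1[2] = 1
L2[1][3] = 95
paddr = 95 * 8 + 2 = 762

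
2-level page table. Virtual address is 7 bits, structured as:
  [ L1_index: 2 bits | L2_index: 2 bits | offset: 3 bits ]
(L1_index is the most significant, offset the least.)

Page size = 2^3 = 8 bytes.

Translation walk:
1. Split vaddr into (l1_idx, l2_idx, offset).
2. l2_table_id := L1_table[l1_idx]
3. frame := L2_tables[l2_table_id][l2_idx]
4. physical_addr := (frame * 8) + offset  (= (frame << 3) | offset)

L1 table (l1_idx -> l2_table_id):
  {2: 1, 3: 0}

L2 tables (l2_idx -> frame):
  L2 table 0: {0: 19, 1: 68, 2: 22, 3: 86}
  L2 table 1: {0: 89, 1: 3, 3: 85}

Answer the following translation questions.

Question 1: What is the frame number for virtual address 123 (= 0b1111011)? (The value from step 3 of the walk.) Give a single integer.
vaddr = 123: l1_idx=3, l2_idx=3
L1[3] = 0; L2[0][3] = 86

Answer: 86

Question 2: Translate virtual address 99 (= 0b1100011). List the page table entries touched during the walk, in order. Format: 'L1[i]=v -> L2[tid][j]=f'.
vaddr = 99 = 0b1100011
Split: l1_idx=3, l2_idx=0, offset=3

Answer: L1[3]=0 -> L2[0][0]=19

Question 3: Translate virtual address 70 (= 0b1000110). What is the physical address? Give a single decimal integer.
vaddr = 70 = 0b1000110
Split: l1_idx=2, l2_idx=0, offset=6
L1[2] = 1
L2[1][0] = 89
paddr = 89 * 8 + 6 = 718

Answer: 718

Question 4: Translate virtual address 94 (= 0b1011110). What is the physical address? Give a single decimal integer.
vaddr = 94 = 0b1011110
Split: l1_idx=2, l2_idx=3, offset=6
L1[2] = 1
L2[1][3] = 85
paddr = 85 * 8 + 6 = 686

Answer: 686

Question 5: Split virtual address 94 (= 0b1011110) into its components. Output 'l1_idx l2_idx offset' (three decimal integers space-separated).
vaddr = 94 = 0b1011110
  top 2 bits -> l1_idx = 2
  next 2 bits -> l2_idx = 3
  bottom 3 bits -> offset = 6

Answer: 2 3 6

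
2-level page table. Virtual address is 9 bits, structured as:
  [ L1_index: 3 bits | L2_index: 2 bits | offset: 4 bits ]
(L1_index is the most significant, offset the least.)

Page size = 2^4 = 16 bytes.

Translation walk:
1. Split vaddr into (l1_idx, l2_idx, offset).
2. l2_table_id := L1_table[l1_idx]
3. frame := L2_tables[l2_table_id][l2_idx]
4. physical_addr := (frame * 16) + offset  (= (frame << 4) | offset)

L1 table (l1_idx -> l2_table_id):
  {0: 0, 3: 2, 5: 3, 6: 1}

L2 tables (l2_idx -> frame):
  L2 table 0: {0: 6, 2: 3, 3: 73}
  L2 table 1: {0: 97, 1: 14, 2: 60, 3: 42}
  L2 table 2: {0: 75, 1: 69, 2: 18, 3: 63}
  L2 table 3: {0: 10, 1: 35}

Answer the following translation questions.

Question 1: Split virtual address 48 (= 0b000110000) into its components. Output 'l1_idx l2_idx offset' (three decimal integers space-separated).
Answer: 0 3 0

Derivation:
vaddr = 48 = 0b000110000
  top 3 bits -> l1_idx = 0
  next 2 bits -> l2_idx = 3
  bottom 4 bits -> offset = 0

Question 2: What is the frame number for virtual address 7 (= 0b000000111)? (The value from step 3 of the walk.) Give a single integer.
Answer: 6

Derivation:
vaddr = 7: l1_idx=0, l2_idx=0
L1[0] = 0; L2[0][0] = 6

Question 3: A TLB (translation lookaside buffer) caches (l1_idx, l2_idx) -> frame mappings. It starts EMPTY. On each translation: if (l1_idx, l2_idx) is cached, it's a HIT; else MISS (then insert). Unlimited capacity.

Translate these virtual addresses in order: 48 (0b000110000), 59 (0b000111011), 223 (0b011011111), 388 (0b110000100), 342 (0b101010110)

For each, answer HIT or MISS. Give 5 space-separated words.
Answer: MISS HIT MISS MISS MISS

Derivation:
vaddr=48: (0,3) not in TLB -> MISS, insert
vaddr=59: (0,3) in TLB -> HIT
vaddr=223: (3,1) not in TLB -> MISS, insert
vaddr=388: (6,0) not in TLB -> MISS, insert
vaddr=342: (5,1) not in TLB -> MISS, insert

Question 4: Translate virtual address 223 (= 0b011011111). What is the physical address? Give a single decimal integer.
Answer: 1119

Derivation:
vaddr = 223 = 0b011011111
Split: l1_idx=3, l2_idx=1, offset=15
L1[3] = 2
L2[2][1] = 69
paddr = 69 * 16 + 15 = 1119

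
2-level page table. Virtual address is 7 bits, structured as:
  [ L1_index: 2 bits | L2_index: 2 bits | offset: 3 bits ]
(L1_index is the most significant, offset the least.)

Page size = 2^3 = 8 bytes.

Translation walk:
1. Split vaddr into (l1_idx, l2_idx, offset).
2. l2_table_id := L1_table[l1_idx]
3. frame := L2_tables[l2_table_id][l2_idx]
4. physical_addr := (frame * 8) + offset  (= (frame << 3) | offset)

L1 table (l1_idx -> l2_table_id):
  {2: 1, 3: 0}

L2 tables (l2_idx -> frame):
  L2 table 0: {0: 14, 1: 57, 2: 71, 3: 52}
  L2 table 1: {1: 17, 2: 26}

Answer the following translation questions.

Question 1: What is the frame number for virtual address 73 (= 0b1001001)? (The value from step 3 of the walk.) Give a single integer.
vaddr = 73: l1_idx=2, l2_idx=1
L1[2] = 1; L2[1][1] = 17

Answer: 17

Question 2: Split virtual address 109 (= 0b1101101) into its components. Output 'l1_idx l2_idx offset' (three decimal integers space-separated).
vaddr = 109 = 0b1101101
  top 2 bits -> l1_idx = 3
  next 2 bits -> l2_idx = 1
  bottom 3 bits -> offset = 5

Answer: 3 1 5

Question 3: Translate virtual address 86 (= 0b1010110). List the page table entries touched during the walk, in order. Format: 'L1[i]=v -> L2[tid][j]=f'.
vaddr = 86 = 0b1010110
Split: l1_idx=2, l2_idx=2, offset=6

Answer: L1[2]=1 -> L2[1][2]=26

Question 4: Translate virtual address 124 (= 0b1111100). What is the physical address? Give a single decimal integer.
Answer: 420

Derivation:
vaddr = 124 = 0b1111100
Split: l1_idx=3, l2_idx=3, offset=4
L1[3] = 0
L2[0][3] = 52
paddr = 52 * 8 + 4 = 420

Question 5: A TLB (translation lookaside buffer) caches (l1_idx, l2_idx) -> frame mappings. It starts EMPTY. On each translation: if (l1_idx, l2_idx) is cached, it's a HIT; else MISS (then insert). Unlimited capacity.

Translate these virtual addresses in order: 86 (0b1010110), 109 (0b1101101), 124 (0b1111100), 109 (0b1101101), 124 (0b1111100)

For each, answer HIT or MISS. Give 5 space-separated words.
vaddr=86: (2,2) not in TLB -> MISS, insert
vaddr=109: (3,1) not in TLB -> MISS, insert
vaddr=124: (3,3) not in TLB -> MISS, insert
vaddr=109: (3,1) in TLB -> HIT
vaddr=124: (3,3) in TLB -> HIT

Answer: MISS MISS MISS HIT HIT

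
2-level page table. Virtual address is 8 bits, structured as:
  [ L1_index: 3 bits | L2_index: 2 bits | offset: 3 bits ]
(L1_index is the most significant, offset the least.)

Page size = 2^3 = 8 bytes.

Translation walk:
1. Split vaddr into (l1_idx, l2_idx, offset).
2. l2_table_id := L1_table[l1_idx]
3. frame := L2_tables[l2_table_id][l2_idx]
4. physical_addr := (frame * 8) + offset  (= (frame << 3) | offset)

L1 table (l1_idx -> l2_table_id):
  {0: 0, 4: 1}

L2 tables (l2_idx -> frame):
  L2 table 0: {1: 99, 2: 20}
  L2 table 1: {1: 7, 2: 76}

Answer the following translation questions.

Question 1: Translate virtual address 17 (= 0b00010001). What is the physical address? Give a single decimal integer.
vaddr = 17 = 0b00010001
Split: l1_idx=0, l2_idx=2, offset=1
L1[0] = 0
L2[0][2] = 20
paddr = 20 * 8 + 1 = 161

Answer: 161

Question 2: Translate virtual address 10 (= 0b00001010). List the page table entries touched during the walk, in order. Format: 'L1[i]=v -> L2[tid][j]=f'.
Answer: L1[0]=0 -> L2[0][1]=99

Derivation:
vaddr = 10 = 0b00001010
Split: l1_idx=0, l2_idx=1, offset=2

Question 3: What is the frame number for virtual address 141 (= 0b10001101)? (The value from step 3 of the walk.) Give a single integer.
Answer: 7

Derivation:
vaddr = 141: l1_idx=4, l2_idx=1
L1[4] = 1; L2[1][1] = 7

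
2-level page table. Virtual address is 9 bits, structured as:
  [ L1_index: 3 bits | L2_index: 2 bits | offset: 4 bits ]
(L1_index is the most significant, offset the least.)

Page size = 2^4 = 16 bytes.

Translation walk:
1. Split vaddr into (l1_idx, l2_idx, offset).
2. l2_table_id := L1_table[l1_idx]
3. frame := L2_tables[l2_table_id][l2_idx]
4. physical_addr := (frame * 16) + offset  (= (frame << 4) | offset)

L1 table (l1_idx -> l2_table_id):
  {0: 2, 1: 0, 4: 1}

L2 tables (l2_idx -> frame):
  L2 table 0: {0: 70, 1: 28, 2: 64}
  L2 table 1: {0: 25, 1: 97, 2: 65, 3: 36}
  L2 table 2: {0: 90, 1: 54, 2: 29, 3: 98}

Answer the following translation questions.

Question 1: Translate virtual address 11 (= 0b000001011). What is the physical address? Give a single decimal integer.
vaddr = 11 = 0b000001011
Split: l1_idx=0, l2_idx=0, offset=11
L1[0] = 2
L2[2][0] = 90
paddr = 90 * 16 + 11 = 1451

Answer: 1451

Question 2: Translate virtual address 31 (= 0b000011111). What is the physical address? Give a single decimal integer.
Answer: 879

Derivation:
vaddr = 31 = 0b000011111
Split: l1_idx=0, l2_idx=1, offset=15
L1[0] = 2
L2[2][1] = 54
paddr = 54 * 16 + 15 = 879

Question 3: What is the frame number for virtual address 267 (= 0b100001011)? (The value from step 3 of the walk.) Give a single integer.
vaddr = 267: l1_idx=4, l2_idx=0
L1[4] = 1; L2[1][0] = 25

Answer: 25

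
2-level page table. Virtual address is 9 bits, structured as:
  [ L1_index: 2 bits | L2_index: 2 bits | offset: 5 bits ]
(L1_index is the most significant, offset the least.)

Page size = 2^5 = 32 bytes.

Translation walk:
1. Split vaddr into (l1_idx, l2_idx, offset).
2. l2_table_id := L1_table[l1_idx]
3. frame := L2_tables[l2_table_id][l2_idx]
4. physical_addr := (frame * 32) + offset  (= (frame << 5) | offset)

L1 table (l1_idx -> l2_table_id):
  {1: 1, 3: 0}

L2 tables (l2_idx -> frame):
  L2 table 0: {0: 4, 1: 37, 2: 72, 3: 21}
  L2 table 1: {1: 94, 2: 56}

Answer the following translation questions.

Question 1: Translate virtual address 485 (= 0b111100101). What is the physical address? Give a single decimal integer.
Answer: 677

Derivation:
vaddr = 485 = 0b111100101
Split: l1_idx=3, l2_idx=3, offset=5
L1[3] = 0
L2[0][3] = 21
paddr = 21 * 32 + 5 = 677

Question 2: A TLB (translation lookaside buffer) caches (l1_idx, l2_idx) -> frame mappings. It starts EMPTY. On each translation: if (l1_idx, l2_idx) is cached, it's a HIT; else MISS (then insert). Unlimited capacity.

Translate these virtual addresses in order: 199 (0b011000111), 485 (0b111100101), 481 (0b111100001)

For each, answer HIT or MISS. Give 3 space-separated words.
vaddr=199: (1,2) not in TLB -> MISS, insert
vaddr=485: (3,3) not in TLB -> MISS, insert
vaddr=481: (3,3) in TLB -> HIT

Answer: MISS MISS HIT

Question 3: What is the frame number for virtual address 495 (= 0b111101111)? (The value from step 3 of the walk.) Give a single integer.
Answer: 21

Derivation:
vaddr = 495: l1_idx=3, l2_idx=3
L1[3] = 0; L2[0][3] = 21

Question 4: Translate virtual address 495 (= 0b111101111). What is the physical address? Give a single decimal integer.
vaddr = 495 = 0b111101111
Split: l1_idx=3, l2_idx=3, offset=15
L1[3] = 0
L2[0][3] = 21
paddr = 21 * 32 + 15 = 687

Answer: 687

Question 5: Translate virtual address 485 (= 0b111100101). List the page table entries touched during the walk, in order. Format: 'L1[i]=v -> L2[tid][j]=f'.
Answer: L1[3]=0 -> L2[0][3]=21

Derivation:
vaddr = 485 = 0b111100101
Split: l1_idx=3, l2_idx=3, offset=5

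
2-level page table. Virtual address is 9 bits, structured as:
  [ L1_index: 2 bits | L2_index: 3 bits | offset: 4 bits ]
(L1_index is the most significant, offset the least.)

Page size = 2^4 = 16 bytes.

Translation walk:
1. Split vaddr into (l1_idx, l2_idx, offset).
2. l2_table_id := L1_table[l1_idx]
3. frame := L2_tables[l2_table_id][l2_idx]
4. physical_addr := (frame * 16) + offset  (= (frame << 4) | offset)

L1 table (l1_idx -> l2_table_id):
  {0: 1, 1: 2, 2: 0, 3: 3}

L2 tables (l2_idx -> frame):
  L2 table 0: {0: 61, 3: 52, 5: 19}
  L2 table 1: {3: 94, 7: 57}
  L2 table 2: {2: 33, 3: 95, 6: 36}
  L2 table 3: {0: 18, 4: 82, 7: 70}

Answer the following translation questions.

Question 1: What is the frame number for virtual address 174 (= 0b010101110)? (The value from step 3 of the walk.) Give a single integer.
Answer: 33

Derivation:
vaddr = 174: l1_idx=1, l2_idx=2
L1[1] = 2; L2[2][2] = 33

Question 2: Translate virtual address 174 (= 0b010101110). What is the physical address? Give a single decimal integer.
vaddr = 174 = 0b010101110
Split: l1_idx=1, l2_idx=2, offset=14
L1[1] = 2
L2[2][2] = 33
paddr = 33 * 16 + 14 = 542

Answer: 542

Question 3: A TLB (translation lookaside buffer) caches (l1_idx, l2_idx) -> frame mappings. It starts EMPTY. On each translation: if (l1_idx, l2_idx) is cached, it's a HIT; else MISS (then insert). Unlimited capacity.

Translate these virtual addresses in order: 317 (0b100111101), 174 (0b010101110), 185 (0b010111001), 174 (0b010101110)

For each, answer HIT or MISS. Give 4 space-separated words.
vaddr=317: (2,3) not in TLB -> MISS, insert
vaddr=174: (1,2) not in TLB -> MISS, insert
vaddr=185: (1,3) not in TLB -> MISS, insert
vaddr=174: (1,2) in TLB -> HIT

Answer: MISS MISS MISS HIT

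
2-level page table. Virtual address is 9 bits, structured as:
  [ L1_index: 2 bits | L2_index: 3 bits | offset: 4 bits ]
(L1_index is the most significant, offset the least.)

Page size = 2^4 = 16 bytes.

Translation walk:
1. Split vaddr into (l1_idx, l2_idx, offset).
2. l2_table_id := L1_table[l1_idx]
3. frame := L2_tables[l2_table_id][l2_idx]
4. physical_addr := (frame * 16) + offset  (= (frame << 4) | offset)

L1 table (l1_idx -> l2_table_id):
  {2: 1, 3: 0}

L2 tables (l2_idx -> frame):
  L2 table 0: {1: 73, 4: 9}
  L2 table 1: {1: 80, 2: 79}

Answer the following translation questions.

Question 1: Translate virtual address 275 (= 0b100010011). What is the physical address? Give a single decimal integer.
Answer: 1283

Derivation:
vaddr = 275 = 0b100010011
Split: l1_idx=2, l2_idx=1, offset=3
L1[2] = 1
L2[1][1] = 80
paddr = 80 * 16 + 3 = 1283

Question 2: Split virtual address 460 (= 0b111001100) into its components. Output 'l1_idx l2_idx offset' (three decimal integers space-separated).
Answer: 3 4 12

Derivation:
vaddr = 460 = 0b111001100
  top 2 bits -> l1_idx = 3
  next 3 bits -> l2_idx = 4
  bottom 4 bits -> offset = 12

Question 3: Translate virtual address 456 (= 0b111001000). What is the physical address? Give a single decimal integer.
vaddr = 456 = 0b111001000
Split: l1_idx=3, l2_idx=4, offset=8
L1[3] = 0
L2[0][4] = 9
paddr = 9 * 16 + 8 = 152

Answer: 152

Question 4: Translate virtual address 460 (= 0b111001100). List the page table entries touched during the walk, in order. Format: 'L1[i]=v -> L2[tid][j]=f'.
Answer: L1[3]=0 -> L2[0][4]=9

Derivation:
vaddr = 460 = 0b111001100
Split: l1_idx=3, l2_idx=4, offset=12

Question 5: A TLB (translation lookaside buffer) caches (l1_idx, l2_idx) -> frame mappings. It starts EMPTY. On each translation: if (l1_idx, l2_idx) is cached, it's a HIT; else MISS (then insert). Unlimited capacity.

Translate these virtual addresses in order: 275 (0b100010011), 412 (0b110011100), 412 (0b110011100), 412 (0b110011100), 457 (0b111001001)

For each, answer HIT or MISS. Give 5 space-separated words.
vaddr=275: (2,1) not in TLB -> MISS, insert
vaddr=412: (3,1) not in TLB -> MISS, insert
vaddr=412: (3,1) in TLB -> HIT
vaddr=412: (3,1) in TLB -> HIT
vaddr=457: (3,4) not in TLB -> MISS, insert

Answer: MISS MISS HIT HIT MISS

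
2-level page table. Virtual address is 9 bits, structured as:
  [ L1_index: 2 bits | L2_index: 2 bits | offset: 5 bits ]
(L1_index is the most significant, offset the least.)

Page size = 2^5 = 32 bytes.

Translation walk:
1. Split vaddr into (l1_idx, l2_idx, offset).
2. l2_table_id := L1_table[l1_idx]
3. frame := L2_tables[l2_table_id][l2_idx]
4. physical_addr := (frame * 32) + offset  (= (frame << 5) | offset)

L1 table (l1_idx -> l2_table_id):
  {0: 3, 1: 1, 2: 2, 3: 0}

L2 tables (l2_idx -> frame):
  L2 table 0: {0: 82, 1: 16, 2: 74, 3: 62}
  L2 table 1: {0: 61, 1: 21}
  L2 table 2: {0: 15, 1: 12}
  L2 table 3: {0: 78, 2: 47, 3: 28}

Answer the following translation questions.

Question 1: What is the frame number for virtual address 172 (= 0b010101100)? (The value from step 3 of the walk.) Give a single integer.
vaddr = 172: l1_idx=1, l2_idx=1
L1[1] = 1; L2[1][1] = 21

Answer: 21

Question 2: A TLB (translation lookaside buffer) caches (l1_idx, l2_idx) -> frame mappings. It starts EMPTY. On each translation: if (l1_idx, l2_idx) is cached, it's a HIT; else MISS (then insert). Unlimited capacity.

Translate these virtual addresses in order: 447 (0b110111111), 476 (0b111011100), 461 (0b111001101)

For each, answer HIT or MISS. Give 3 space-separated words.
Answer: MISS MISS HIT

Derivation:
vaddr=447: (3,1) not in TLB -> MISS, insert
vaddr=476: (3,2) not in TLB -> MISS, insert
vaddr=461: (3,2) in TLB -> HIT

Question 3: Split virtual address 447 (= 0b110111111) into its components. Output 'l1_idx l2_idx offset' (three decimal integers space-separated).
Answer: 3 1 31

Derivation:
vaddr = 447 = 0b110111111
  top 2 bits -> l1_idx = 3
  next 2 bits -> l2_idx = 1
  bottom 5 bits -> offset = 31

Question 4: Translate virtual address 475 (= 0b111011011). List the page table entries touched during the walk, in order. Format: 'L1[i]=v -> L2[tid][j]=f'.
vaddr = 475 = 0b111011011
Split: l1_idx=3, l2_idx=2, offset=27

Answer: L1[3]=0 -> L2[0][2]=74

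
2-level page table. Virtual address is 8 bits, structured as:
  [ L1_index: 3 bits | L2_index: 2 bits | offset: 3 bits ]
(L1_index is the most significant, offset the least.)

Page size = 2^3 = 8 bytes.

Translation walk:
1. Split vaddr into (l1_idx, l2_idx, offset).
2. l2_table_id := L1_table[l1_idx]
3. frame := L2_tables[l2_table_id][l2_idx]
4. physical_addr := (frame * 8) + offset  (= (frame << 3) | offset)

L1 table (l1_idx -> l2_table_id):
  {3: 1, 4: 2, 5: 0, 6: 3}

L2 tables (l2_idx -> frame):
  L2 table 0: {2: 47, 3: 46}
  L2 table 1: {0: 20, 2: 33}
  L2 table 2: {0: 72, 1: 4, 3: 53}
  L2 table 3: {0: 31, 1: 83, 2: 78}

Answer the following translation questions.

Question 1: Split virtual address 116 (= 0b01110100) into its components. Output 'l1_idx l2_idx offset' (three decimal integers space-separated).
Answer: 3 2 4

Derivation:
vaddr = 116 = 0b01110100
  top 3 bits -> l1_idx = 3
  next 2 bits -> l2_idx = 2
  bottom 3 bits -> offset = 4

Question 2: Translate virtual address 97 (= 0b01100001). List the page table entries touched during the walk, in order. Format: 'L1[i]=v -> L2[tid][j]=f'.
vaddr = 97 = 0b01100001
Split: l1_idx=3, l2_idx=0, offset=1

Answer: L1[3]=1 -> L2[1][0]=20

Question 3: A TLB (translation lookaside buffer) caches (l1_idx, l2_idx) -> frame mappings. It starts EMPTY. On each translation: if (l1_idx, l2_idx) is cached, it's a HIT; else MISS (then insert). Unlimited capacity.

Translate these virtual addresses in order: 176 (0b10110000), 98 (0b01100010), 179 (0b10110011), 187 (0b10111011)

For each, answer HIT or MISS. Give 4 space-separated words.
vaddr=176: (5,2) not in TLB -> MISS, insert
vaddr=98: (3,0) not in TLB -> MISS, insert
vaddr=179: (5,2) in TLB -> HIT
vaddr=187: (5,3) not in TLB -> MISS, insert

Answer: MISS MISS HIT MISS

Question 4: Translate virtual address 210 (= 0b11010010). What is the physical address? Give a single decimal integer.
vaddr = 210 = 0b11010010
Split: l1_idx=6, l2_idx=2, offset=2
L1[6] = 3
L2[3][2] = 78
paddr = 78 * 8 + 2 = 626

Answer: 626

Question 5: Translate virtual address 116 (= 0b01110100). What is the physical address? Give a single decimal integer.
Answer: 268

Derivation:
vaddr = 116 = 0b01110100
Split: l1_idx=3, l2_idx=2, offset=4
L1[3] = 1
L2[1][2] = 33
paddr = 33 * 8 + 4 = 268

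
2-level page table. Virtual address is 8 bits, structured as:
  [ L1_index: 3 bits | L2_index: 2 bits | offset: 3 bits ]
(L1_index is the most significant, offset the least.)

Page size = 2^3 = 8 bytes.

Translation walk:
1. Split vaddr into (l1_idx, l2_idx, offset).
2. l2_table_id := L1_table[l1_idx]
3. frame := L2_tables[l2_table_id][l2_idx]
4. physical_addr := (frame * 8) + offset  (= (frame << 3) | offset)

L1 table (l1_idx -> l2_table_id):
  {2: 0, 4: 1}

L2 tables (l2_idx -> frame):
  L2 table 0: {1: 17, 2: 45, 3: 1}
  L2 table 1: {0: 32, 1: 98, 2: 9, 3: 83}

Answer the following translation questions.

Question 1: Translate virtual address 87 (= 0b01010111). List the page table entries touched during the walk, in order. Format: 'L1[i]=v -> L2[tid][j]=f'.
vaddr = 87 = 0b01010111
Split: l1_idx=2, l2_idx=2, offset=7

Answer: L1[2]=0 -> L2[0][2]=45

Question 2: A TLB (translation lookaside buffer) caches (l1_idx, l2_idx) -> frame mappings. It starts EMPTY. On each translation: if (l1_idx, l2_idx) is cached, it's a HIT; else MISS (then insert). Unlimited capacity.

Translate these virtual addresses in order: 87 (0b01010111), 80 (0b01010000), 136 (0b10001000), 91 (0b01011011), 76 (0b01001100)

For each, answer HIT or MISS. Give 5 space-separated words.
vaddr=87: (2,2) not in TLB -> MISS, insert
vaddr=80: (2,2) in TLB -> HIT
vaddr=136: (4,1) not in TLB -> MISS, insert
vaddr=91: (2,3) not in TLB -> MISS, insert
vaddr=76: (2,1) not in TLB -> MISS, insert

Answer: MISS HIT MISS MISS MISS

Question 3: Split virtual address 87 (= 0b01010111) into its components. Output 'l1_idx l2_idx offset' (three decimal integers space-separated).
Answer: 2 2 7

Derivation:
vaddr = 87 = 0b01010111
  top 3 bits -> l1_idx = 2
  next 2 bits -> l2_idx = 2
  bottom 3 bits -> offset = 7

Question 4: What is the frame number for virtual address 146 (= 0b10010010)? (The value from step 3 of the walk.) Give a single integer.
Answer: 9

Derivation:
vaddr = 146: l1_idx=4, l2_idx=2
L1[4] = 1; L2[1][2] = 9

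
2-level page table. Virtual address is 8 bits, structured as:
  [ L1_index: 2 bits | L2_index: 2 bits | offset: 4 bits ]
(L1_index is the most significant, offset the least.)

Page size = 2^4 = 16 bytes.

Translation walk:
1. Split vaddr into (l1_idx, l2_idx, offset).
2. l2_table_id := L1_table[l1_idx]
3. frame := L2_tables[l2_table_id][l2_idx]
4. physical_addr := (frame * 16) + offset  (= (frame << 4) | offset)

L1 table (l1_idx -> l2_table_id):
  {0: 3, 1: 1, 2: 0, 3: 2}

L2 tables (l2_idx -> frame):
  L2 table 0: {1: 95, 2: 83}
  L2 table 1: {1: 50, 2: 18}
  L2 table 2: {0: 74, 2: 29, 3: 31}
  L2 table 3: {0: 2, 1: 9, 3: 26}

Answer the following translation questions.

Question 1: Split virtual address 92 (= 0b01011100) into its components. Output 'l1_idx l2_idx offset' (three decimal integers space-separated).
Answer: 1 1 12

Derivation:
vaddr = 92 = 0b01011100
  top 2 bits -> l1_idx = 1
  next 2 bits -> l2_idx = 1
  bottom 4 bits -> offset = 12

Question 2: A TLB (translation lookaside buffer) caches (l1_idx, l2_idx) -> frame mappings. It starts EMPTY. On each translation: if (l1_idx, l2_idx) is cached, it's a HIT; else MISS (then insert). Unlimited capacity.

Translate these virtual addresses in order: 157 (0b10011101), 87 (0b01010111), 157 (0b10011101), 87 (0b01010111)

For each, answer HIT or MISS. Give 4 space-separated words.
vaddr=157: (2,1) not in TLB -> MISS, insert
vaddr=87: (1,1) not in TLB -> MISS, insert
vaddr=157: (2,1) in TLB -> HIT
vaddr=87: (1,1) in TLB -> HIT

Answer: MISS MISS HIT HIT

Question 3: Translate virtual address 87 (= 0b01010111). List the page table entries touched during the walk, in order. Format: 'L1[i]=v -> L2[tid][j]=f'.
Answer: L1[1]=1 -> L2[1][1]=50

Derivation:
vaddr = 87 = 0b01010111
Split: l1_idx=1, l2_idx=1, offset=7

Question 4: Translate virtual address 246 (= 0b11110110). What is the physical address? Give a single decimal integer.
Answer: 502

Derivation:
vaddr = 246 = 0b11110110
Split: l1_idx=3, l2_idx=3, offset=6
L1[3] = 2
L2[2][3] = 31
paddr = 31 * 16 + 6 = 502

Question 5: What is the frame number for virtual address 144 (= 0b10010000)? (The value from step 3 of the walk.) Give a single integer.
vaddr = 144: l1_idx=2, l2_idx=1
L1[2] = 0; L2[0][1] = 95

Answer: 95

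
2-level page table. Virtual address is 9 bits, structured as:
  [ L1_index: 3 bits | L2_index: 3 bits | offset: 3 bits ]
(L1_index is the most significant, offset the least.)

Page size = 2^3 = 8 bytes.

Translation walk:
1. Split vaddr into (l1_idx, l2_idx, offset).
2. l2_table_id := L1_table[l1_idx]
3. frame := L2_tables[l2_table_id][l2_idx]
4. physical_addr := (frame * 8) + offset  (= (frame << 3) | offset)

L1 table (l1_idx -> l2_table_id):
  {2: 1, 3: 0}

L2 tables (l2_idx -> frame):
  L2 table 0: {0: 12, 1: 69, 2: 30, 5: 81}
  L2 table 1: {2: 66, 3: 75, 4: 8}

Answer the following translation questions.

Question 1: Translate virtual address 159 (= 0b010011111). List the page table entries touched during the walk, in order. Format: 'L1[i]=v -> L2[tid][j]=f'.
vaddr = 159 = 0b010011111
Split: l1_idx=2, l2_idx=3, offset=7

Answer: L1[2]=1 -> L2[1][3]=75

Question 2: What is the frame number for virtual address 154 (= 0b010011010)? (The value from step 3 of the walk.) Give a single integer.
vaddr = 154: l1_idx=2, l2_idx=3
L1[2] = 1; L2[1][3] = 75

Answer: 75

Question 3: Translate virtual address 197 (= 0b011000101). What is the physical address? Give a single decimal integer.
Answer: 101

Derivation:
vaddr = 197 = 0b011000101
Split: l1_idx=3, l2_idx=0, offset=5
L1[3] = 0
L2[0][0] = 12
paddr = 12 * 8 + 5 = 101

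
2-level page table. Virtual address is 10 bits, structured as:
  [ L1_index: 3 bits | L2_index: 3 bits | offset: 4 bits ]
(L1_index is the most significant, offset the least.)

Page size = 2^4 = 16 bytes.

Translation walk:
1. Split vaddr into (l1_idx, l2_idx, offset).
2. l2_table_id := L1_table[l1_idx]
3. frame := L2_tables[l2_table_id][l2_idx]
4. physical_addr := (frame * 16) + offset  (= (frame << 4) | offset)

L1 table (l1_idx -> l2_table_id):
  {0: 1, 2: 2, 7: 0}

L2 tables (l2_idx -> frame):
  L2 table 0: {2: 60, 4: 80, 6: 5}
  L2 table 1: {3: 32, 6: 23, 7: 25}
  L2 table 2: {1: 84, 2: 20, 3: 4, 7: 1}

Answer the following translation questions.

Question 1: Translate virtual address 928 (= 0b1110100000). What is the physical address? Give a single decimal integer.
Answer: 960

Derivation:
vaddr = 928 = 0b1110100000
Split: l1_idx=7, l2_idx=2, offset=0
L1[7] = 0
L2[0][2] = 60
paddr = 60 * 16 + 0 = 960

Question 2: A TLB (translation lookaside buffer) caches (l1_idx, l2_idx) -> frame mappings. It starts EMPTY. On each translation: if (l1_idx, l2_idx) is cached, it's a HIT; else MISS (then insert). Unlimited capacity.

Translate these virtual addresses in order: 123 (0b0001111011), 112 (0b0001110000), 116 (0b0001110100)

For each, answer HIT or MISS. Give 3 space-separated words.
vaddr=123: (0,7) not in TLB -> MISS, insert
vaddr=112: (0,7) in TLB -> HIT
vaddr=116: (0,7) in TLB -> HIT

Answer: MISS HIT HIT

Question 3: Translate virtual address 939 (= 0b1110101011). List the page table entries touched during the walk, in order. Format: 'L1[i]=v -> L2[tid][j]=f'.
Answer: L1[7]=0 -> L2[0][2]=60

Derivation:
vaddr = 939 = 0b1110101011
Split: l1_idx=7, l2_idx=2, offset=11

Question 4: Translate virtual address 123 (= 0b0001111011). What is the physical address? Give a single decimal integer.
Answer: 411

Derivation:
vaddr = 123 = 0b0001111011
Split: l1_idx=0, l2_idx=7, offset=11
L1[0] = 1
L2[1][7] = 25
paddr = 25 * 16 + 11 = 411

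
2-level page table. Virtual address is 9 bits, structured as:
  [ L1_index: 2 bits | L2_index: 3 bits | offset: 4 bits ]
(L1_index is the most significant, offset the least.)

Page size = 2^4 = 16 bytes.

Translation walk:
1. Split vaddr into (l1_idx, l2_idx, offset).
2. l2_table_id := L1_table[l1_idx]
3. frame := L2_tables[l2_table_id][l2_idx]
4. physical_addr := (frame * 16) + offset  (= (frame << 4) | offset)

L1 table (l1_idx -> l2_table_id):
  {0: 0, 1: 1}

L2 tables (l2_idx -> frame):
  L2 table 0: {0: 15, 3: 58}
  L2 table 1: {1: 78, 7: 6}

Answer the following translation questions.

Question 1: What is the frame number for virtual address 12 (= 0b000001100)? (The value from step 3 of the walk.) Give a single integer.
vaddr = 12: l1_idx=0, l2_idx=0
L1[0] = 0; L2[0][0] = 15

Answer: 15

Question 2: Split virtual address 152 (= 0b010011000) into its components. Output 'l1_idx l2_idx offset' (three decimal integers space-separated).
vaddr = 152 = 0b010011000
  top 2 bits -> l1_idx = 1
  next 3 bits -> l2_idx = 1
  bottom 4 bits -> offset = 8

Answer: 1 1 8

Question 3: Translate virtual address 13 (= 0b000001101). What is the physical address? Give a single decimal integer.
vaddr = 13 = 0b000001101
Split: l1_idx=0, l2_idx=0, offset=13
L1[0] = 0
L2[0][0] = 15
paddr = 15 * 16 + 13 = 253

Answer: 253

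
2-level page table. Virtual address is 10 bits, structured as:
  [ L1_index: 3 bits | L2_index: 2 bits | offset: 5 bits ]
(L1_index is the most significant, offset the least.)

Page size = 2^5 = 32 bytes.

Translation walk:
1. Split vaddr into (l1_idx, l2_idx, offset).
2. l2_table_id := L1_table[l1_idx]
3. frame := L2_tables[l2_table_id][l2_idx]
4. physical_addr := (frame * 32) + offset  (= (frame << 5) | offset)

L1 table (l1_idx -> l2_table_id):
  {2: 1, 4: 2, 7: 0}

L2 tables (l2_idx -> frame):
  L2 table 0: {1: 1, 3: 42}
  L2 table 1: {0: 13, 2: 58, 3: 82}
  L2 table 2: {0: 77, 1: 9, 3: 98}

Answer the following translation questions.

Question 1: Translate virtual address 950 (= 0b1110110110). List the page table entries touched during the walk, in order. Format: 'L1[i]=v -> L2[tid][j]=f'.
vaddr = 950 = 0b1110110110
Split: l1_idx=7, l2_idx=1, offset=22

Answer: L1[7]=0 -> L2[0][1]=1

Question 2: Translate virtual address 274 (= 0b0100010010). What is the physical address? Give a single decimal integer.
Answer: 434

Derivation:
vaddr = 274 = 0b0100010010
Split: l1_idx=2, l2_idx=0, offset=18
L1[2] = 1
L2[1][0] = 13
paddr = 13 * 32 + 18 = 434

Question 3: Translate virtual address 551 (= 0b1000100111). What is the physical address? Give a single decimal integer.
Answer: 295

Derivation:
vaddr = 551 = 0b1000100111
Split: l1_idx=4, l2_idx=1, offset=7
L1[4] = 2
L2[2][1] = 9
paddr = 9 * 32 + 7 = 295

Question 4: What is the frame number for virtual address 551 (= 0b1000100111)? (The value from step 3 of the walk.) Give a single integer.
Answer: 9

Derivation:
vaddr = 551: l1_idx=4, l2_idx=1
L1[4] = 2; L2[2][1] = 9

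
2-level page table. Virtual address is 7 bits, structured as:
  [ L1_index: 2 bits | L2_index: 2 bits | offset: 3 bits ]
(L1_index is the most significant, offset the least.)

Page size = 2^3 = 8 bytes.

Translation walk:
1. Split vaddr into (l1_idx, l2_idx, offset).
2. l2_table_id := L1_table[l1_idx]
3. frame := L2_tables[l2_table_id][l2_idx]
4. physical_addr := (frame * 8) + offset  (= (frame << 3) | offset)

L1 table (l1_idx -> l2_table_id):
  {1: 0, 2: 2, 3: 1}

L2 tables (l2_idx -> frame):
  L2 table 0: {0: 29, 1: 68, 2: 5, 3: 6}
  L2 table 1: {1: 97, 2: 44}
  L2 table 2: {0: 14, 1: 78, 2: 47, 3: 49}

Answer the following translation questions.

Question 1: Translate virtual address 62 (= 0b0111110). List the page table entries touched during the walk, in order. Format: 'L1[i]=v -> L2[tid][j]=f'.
vaddr = 62 = 0b0111110
Split: l1_idx=1, l2_idx=3, offset=6

Answer: L1[1]=0 -> L2[0][3]=6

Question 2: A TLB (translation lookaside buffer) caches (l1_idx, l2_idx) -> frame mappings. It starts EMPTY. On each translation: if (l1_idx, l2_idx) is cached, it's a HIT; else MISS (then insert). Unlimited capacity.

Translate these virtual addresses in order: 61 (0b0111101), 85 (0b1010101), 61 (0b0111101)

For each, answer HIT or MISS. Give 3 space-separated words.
vaddr=61: (1,3) not in TLB -> MISS, insert
vaddr=85: (2,2) not in TLB -> MISS, insert
vaddr=61: (1,3) in TLB -> HIT

Answer: MISS MISS HIT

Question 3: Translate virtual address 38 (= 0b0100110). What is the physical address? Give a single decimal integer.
vaddr = 38 = 0b0100110
Split: l1_idx=1, l2_idx=0, offset=6
L1[1] = 0
L2[0][0] = 29
paddr = 29 * 8 + 6 = 238

Answer: 238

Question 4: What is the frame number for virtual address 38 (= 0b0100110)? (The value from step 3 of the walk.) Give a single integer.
Answer: 29

Derivation:
vaddr = 38: l1_idx=1, l2_idx=0
L1[1] = 0; L2[0][0] = 29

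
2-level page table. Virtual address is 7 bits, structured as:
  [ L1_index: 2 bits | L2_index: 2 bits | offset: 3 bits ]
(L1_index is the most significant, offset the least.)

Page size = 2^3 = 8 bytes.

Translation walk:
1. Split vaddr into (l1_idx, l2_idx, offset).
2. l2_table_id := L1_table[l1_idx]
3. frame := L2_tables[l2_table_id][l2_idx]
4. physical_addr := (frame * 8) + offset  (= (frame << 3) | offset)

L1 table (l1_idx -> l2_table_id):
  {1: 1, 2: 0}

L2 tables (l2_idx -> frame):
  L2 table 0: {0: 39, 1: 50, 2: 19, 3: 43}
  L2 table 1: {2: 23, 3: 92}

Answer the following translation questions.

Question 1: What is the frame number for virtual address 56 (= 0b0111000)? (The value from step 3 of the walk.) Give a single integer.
vaddr = 56: l1_idx=1, l2_idx=3
L1[1] = 1; L2[1][3] = 92

Answer: 92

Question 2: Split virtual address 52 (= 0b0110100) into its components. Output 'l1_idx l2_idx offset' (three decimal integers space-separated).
vaddr = 52 = 0b0110100
  top 2 bits -> l1_idx = 1
  next 2 bits -> l2_idx = 2
  bottom 3 bits -> offset = 4

Answer: 1 2 4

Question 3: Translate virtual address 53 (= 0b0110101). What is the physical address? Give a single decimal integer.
vaddr = 53 = 0b0110101
Split: l1_idx=1, l2_idx=2, offset=5
L1[1] = 1
L2[1][2] = 23
paddr = 23 * 8 + 5 = 189

Answer: 189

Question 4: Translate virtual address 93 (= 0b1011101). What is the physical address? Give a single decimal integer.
vaddr = 93 = 0b1011101
Split: l1_idx=2, l2_idx=3, offset=5
L1[2] = 0
L2[0][3] = 43
paddr = 43 * 8 + 5 = 349

Answer: 349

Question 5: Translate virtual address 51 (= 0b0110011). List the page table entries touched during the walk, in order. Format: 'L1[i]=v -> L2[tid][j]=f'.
Answer: L1[1]=1 -> L2[1][2]=23

Derivation:
vaddr = 51 = 0b0110011
Split: l1_idx=1, l2_idx=2, offset=3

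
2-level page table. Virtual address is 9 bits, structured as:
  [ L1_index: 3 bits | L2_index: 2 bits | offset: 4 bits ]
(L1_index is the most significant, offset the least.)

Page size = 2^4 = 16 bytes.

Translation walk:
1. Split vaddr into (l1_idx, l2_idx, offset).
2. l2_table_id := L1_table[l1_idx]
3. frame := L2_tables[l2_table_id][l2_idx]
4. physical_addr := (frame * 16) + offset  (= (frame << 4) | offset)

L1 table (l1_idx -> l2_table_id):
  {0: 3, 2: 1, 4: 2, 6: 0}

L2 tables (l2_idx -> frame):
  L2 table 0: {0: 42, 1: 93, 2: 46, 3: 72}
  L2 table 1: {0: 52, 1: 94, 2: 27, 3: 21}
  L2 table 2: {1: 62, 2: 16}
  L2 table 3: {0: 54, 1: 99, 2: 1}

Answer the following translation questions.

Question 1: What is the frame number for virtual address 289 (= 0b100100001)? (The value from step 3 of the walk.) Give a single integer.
Answer: 16

Derivation:
vaddr = 289: l1_idx=4, l2_idx=2
L1[4] = 2; L2[2][2] = 16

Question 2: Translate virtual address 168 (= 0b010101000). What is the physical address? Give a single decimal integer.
vaddr = 168 = 0b010101000
Split: l1_idx=2, l2_idx=2, offset=8
L1[2] = 1
L2[1][2] = 27
paddr = 27 * 16 + 8 = 440

Answer: 440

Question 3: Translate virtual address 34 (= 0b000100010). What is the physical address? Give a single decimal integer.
vaddr = 34 = 0b000100010
Split: l1_idx=0, l2_idx=2, offset=2
L1[0] = 3
L2[3][2] = 1
paddr = 1 * 16 + 2 = 18

Answer: 18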